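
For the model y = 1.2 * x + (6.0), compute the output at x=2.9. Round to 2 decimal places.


y = 1.2 * 2.9 + (6.0)
= 3.48 + (6.0)
= 9.48

9.48


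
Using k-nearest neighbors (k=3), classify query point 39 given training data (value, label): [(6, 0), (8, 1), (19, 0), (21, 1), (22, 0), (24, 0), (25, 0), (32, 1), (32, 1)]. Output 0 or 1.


Distances from query 39:
Point 32 (class 1): distance = 7
Point 32 (class 1): distance = 7
Point 25 (class 0): distance = 14
K=3 nearest neighbors: classes = [1, 1, 0]
Votes for class 1: 2 / 3
Majority vote => class 1

1


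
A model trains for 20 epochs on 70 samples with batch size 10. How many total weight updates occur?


Iterations per epoch = 70 / 10 = 7
Total updates = iterations_per_epoch * epochs
= 7 * 20
= 140

140


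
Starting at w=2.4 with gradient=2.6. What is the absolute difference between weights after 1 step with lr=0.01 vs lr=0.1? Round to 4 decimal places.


With lr=0.01: w_new = 2.4 - 0.01 * 2.6 = 2.374
With lr=0.1: w_new = 2.4 - 0.1 * 2.6 = 2.14
Absolute difference = |2.374 - 2.14|
= 0.2340

0.2340


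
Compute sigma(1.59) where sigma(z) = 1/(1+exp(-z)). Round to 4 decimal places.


sigmoid(z) = 1 / (1 + exp(-z))
exp(-(1.59)) = exp(-1.59) = 0.2039
1 + 0.2039 = 1.2039
1 / 1.2039 = 0.8306

0.8306


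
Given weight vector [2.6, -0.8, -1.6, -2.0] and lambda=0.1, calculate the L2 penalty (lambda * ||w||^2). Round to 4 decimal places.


Squaring each weight:
2.6^2 = 6.76
(-0.8)^2 = 0.64
(-1.6)^2 = 2.56
(-2.0)^2 = 4.0
Sum of squares = 13.96
Penalty = 0.1 * 13.96 = 1.3960

1.3960


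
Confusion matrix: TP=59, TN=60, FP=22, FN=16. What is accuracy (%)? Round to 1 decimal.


Accuracy = (TP + TN) / (TP + TN + FP + FN) * 100
= (59 + 60) / (59 + 60 + 22 + 16)
= 119 / 157
= 0.758
= 75.8%

75.8


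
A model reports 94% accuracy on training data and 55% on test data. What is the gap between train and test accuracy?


Gap = train_accuracy - test_accuracy
= 94 - 55
= 39%
This large gap strongly indicates overfitting.

39


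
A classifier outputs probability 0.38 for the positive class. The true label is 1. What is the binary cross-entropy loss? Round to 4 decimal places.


For y=1: Loss = -log(p)
= -log(0.38)
= -(-0.9676)
= 0.9676

0.9676


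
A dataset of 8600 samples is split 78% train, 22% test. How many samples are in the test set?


Train samples = 8600 * 78% = 6708
Test samples = 8600 - 6708
= 1892

1892


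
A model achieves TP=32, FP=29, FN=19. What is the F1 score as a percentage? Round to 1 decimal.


Precision = TP / (TP + FP) = 32 / 61 = 0.5246
Recall = TP / (TP + FN) = 32 / 51 = 0.6275
F1 = 2 * P * R / (P + R)
= 2 * 0.5246 * 0.6275 / (0.5246 + 0.6275)
= 0.6583 / 1.152
= 0.5714
As percentage: 57.1%

57.1


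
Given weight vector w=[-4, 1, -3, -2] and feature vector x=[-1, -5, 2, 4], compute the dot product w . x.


Element-wise products:
-4 * -1 = 4
1 * -5 = -5
-3 * 2 = -6
-2 * 4 = -8
Sum = 4 + -5 + -6 + -8
= -15

-15


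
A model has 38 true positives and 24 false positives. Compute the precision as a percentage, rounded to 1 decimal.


Precision = TP / (TP + FP) * 100
= 38 / (38 + 24)
= 38 / 62
= 0.6129
= 61.3%

61.3


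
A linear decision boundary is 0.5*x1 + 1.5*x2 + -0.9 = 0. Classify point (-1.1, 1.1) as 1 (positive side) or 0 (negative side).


Compute 0.5 * -1.1 + 1.5 * 1.1 + -0.9
= -0.55 + 1.65 + -0.9
= 0.2
Since 0.2 >= 0, the point is on the positive side.

1


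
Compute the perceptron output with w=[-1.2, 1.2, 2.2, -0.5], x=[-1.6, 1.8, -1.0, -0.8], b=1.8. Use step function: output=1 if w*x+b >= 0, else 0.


z = w . x + b
= -1.2*-1.6 + 1.2*1.8 + 2.2*-1.0 + -0.5*-0.8 + 1.8
= 1.92 + 2.16 + -2.2 + 0.4 + 1.8
= 2.28 + 1.8
= 4.08
Since z = 4.08 >= 0, output = 1

1


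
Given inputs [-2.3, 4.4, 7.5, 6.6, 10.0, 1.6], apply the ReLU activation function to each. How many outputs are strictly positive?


ReLU(x) = max(0, x) for each element:
ReLU(-2.3) = 0
ReLU(4.4) = 4.4
ReLU(7.5) = 7.5
ReLU(6.6) = 6.6
ReLU(10.0) = 10.0
ReLU(1.6) = 1.6
Active neurons (>0): 5

5


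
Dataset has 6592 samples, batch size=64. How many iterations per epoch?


Iterations per epoch = dataset_size / batch_size
= 6592 / 64
= 103

103


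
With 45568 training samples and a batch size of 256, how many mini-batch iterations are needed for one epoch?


Iterations per epoch = dataset_size / batch_size
= 45568 / 256
= 178

178


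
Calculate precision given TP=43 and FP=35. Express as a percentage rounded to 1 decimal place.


Precision = TP / (TP + FP) * 100
= 43 / (43 + 35)
= 43 / 78
= 0.5513
= 55.1%

55.1


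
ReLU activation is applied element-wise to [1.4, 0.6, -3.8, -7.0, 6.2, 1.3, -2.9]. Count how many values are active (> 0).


ReLU(x) = max(0, x) for each element:
ReLU(1.4) = 1.4
ReLU(0.6) = 0.6
ReLU(-3.8) = 0
ReLU(-7.0) = 0
ReLU(6.2) = 6.2
ReLU(1.3) = 1.3
ReLU(-2.9) = 0
Active neurons (>0): 4

4


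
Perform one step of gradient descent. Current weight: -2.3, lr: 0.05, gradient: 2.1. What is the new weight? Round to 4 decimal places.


w_new = w_old - lr * gradient
= -2.3 - 0.05 * 2.1
= -2.3 - (0.105)
= -2.4050

-2.4050


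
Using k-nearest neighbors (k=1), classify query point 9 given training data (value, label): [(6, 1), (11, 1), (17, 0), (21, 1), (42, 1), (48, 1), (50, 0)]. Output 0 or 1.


Distances from query 9:
Point 11 (class 1): distance = 2
K=1 nearest neighbors: classes = [1]
Votes for class 1: 1 / 1
Majority vote => class 1

1


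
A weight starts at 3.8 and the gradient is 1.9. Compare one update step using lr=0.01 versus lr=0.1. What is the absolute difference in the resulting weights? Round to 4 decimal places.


With lr=0.01: w_new = 3.8 - 0.01 * 1.9 = 3.781
With lr=0.1: w_new = 3.8 - 0.1 * 1.9 = 3.61
Absolute difference = |3.781 - 3.61|
= 0.1710

0.1710


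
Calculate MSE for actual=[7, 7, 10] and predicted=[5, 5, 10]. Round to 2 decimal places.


Differences: [2, 2, 0]
Squared errors: [4, 4, 0]
Sum of squared errors = 8
MSE = 8 / 3 = 2.67

2.67


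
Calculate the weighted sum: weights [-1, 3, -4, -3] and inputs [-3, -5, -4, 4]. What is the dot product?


Element-wise products:
-1 * -3 = 3
3 * -5 = -15
-4 * -4 = 16
-3 * 4 = -12
Sum = 3 + -15 + 16 + -12
= -8

-8


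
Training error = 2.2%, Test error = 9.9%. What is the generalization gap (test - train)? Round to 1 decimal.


Generalization gap = test_error - train_error
= 9.9 - 2.2
= 7.7%
A moderate gap.

7.7


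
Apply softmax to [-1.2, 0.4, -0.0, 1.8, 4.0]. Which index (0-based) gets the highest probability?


Softmax is a monotonic transformation, so it preserves the argmax.
We need to find the index of the maximum logit.
Index 0: -1.2
Index 1: 0.4
Index 2: -0.0
Index 3: 1.8
Index 4: 4.0
Maximum logit = 4.0 at index 4

4


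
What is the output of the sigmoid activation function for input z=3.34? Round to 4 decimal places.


sigmoid(z) = 1 / (1 + exp(-z))
exp(-(3.34)) = exp(-3.34) = 0.0354
1 + 0.0354 = 1.0354
1 / 1.0354 = 0.9658

0.9658


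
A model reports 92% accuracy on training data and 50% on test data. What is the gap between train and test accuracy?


Gap = train_accuracy - test_accuracy
= 92 - 50
= 42%
This large gap strongly indicates overfitting.

42


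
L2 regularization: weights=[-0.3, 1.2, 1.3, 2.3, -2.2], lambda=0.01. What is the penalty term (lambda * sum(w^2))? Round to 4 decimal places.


Squaring each weight:
(-0.3)^2 = 0.09
1.2^2 = 1.44
1.3^2 = 1.69
2.3^2 = 5.29
(-2.2)^2 = 4.84
Sum of squares = 13.35
Penalty = 0.01 * 13.35 = 0.1335

0.1335


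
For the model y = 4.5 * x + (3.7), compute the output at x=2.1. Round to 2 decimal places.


y = 4.5 * 2.1 + (3.7)
= 9.45 + (3.7)
= 13.15

13.15


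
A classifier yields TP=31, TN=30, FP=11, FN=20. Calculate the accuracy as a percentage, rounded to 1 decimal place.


Accuracy = (TP + TN) / (TP + TN + FP + FN) * 100
= (31 + 30) / (31 + 30 + 11 + 20)
= 61 / 92
= 0.663
= 66.3%

66.3


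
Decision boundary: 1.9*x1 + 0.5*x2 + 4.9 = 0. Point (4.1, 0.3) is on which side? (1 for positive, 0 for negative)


Compute 1.9 * 4.1 + 0.5 * 0.3 + 4.9
= 7.79 + 0.15 + 4.9
= 12.84
Since 12.84 >= 0, the point is on the positive side.

1


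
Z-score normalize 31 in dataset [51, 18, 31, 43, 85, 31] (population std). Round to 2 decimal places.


Mean = (51 + 18 + 31 + 43 + 85 + 31) / 6 = 43.1667
Variance = sum((x_i - mean)^2) / n = 456.8056
Std = sqrt(456.8056) = 21.373
Z = (x - mean) / std
= (31 - 43.1667) / 21.373
= -12.1667 / 21.373
= -0.57

-0.57


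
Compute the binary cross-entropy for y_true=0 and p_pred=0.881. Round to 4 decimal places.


For y=0: Loss = -log(1-p)
= -log(1 - 0.881)
= -log(0.119)
= -(-2.1286)
= 2.1286

2.1286


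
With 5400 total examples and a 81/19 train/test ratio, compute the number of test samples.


Train samples = 5400 * 81% = 4374
Test samples = 5400 - 4374
= 1026

1026


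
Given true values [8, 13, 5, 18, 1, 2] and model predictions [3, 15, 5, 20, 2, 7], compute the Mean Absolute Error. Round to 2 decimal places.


Absolute errors: [5, 2, 0, 2, 1, 5]
Sum of absolute errors = 15
MAE = 15 / 6 = 2.50

2.50


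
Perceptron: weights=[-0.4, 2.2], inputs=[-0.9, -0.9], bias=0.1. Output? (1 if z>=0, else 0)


z = w . x + b
= -0.4*-0.9 + 2.2*-0.9 + 0.1
= 0.36 + -1.98 + 0.1
= -1.62 + 0.1
= -1.52
Since z = -1.52 < 0, output = 0

0


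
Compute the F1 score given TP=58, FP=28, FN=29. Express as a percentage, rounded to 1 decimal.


Precision = TP / (TP + FP) = 58 / 86 = 0.6744
Recall = TP / (TP + FN) = 58 / 87 = 0.6667
F1 = 2 * P * R / (P + R)
= 2 * 0.6744 * 0.6667 / (0.6744 + 0.6667)
= 0.8992 / 1.3411
= 0.6705
As percentage: 67.1%

67.1


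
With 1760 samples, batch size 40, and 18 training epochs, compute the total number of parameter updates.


Iterations per epoch = 1760 / 40 = 44
Total updates = iterations_per_epoch * epochs
= 44 * 18
= 792

792


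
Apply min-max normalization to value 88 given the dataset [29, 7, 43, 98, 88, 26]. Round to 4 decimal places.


Min = 7, Max = 98
Range = 98 - 7 = 91
Scaled = (x - min) / (max - min)
= (88 - 7) / 91
= 81 / 91
= 0.8901

0.8901


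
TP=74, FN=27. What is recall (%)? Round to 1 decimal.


Recall = TP / (TP + FN) * 100
= 74 / (74 + 27)
= 74 / 101
= 0.7327
= 73.3%

73.3


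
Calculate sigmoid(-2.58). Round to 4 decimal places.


sigmoid(z) = 1 / (1 + exp(-z))
exp(-(-2.58)) = exp(2.58) = 13.1971
1 + 13.1971 = 14.1971
1 / 14.1971 = 0.0704

0.0704


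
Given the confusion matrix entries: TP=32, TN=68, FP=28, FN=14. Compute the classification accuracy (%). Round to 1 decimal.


Accuracy = (TP + TN) / (TP + TN + FP + FN) * 100
= (32 + 68) / (32 + 68 + 28 + 14)
= 100 / 142
= 0.7042
= 70.4%

70.4


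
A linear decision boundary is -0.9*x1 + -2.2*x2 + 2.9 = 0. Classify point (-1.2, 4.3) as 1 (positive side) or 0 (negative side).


Compute -0.9 * -1.2 + -2.2 * 4.3 + 2.9
= 1.08 + -9.46 + 2.9
= -5.48
Since -5.48 < 0, the point is on the negative side.

0


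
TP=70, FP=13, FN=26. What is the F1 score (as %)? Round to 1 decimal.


Precision = TP / (TP + FP) = 70 / 83 = 0.8434
Recall = TP / (TP + FN) = 70 / 96 = 0.7292
F1 = 2 * P * R / (P + R)
= 2 * 0.8434 * 0.7292 / (0.8434 + 0.7292)
= 1.2299 / 1.5725
= 0.7821
As percentage: 78.2%

78.2


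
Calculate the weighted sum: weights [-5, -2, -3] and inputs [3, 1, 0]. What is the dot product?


Element-wise products:
-5 * 3 = -15
-2 * 1 = -2
-3 * 0 = 0
Sum = -15 + -2 + 0
= -17

-17


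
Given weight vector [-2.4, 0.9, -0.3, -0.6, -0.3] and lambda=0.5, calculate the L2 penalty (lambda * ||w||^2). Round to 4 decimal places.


Squaring each weight:
(-2.4)^2 = 5.76
0.9^2 = 0.81
(-0.3)^2 = 0.09
(-0.6)^2 = 0.36
(-0.3)^2 = 0.09
Sum of squares = 7.11
Penalty = 0.5 * 7.11 = 3.5550

3.5550


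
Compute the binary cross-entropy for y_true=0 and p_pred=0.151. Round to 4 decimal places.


For y=0: Loss = -log(1-p)
= -log(1 - 0.151)
= -log(0.849)
= -(-0.1637)
= 0.1637

0.1637


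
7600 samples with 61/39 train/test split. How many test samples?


Train samples = 7600 * 61% = 4636
Test samples = 7600 - 4636
= 2964

2964


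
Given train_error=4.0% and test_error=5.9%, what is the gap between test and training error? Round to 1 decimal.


Generalization gap = test_error - train_error
= 5.9 - 4.0
= 1.9%
A small gap suggests good generalization.

1.9


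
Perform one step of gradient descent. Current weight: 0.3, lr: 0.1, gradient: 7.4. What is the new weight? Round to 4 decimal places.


w_new = w_old - lr * gradient
= 0.3 - 0.1 * 7.4
= 0.3 - (0.74)
= -0.4400

-0.4400


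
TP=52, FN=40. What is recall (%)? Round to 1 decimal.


Recall = TP / (TP + FN) * 100
= 52 / (52 + 40)
= 52 / 92
= 0.5652
= 56.5%

56.5


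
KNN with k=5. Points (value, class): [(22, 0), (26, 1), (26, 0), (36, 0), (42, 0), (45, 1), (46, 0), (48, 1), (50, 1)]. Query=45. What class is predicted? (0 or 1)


Distances from query 45:
Point 45 (class 1): distance = 0
Point 46 (class 0): distance = 1
Point 42 (class 0): distance = 3
Point 48 (class 1): distance = 3
Point 50 (class 1): distance = 5
K=5 nearest neighbors: classes = [1, 0, 0, 1, 1]
Votes for class 1: 3 / 5
Majority vote => class 1

1


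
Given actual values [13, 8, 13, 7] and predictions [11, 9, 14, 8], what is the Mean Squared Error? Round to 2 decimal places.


Differences: [2, -1, -1, -1]
Squared errors: [4, 1, 1, 1]
Sum of squared errors = 7
MSE = 7 / 4 = 1.75

1.75


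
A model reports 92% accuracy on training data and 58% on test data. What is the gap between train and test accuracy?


Gap = train_accuracy - test_accuracy
= 92 - 58
= 34%
This large gap strongly indicates overfitting.

34


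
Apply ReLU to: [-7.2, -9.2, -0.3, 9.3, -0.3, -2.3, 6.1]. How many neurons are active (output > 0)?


ReLU(x) = max(0, x) for each element:
ReLU(-7.2) = 0
ReLU(-9.2) = 0
ReLU(-0.3) = 0
ReLU(9.3) = 9.3
ReLU(-0.3) = 0
ReLU(-2.3) = 0
ReLU(6.1) = 6.1
Active neurons (>0): 2

2


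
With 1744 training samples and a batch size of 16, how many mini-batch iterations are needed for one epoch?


Iterations per epoch = dataset_size / batch_size
= 1744 / 16
= 109

109


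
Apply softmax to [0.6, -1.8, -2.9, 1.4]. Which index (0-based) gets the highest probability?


Softmax is a monotonic transformation, so it preserves the argmax.
We need to find the index of the maximum logit.
Index 0: 0.6
Index 1: -1.8
Index 2: -2.9
Index 3: 1.4
Maximum logit = 1.4 at index 3

3


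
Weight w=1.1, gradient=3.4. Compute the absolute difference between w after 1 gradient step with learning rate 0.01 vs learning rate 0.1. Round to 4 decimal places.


With lr=0.01: w_new = 1.1 - 0.01 * 3.4 = 1.066
With lr=0.1: w_new = 1.1 - 0.1 * 3.4 = 0.76
Absolute difference = |1.066 - 0.76|
= 0.3060

0.3060


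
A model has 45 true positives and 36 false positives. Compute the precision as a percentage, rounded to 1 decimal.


Precision = TP / (TP + FP) * 100
= 45 / (45 + 36)
= 45 / 81
= 0.5556
= 55.6%

55.6


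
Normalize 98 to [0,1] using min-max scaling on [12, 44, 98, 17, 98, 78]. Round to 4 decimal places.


Min = 12, Max = 98
Range = 98 - 12 = 86
Scaled = (x - min) / (max - min)
= (98 - 12) / 86
= 86 / 86
= 1.0000

1.0000


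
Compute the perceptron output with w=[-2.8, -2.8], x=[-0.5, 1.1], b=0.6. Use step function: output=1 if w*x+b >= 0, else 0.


z = w . x + b
= -2.8*-0.5 + -2.8*1.1 + 0.6
= 1.4 + -3.08 + 0.6
= -1.68 + 0.6
= -1.08
Since z = -1.08 < 0, output = 0

0


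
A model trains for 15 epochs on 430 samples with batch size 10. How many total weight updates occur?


Iterations per epoch = 430 / 10 = 43
Total updates = iterations_per_epoch * epochs
= 43 * 15
= 645

645


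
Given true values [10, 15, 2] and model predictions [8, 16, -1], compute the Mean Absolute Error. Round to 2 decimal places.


Absolute errors: [2, 1, 3]
Sum of absolute errors = 6
MAE = 6 / 3 = 2.00

2.00


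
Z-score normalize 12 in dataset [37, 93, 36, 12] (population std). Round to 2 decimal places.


Mean = (37 + 93 + 36 + 12) / 4 = 44.5
Variance = sum((x_i - mean)^2) / n = 884.25
Std = sqrt(884.25) = 29.7363
Z = (x - mean) / std
= (12 - 44.5) / 29.7363
= -32.5 / 29.7363
= -1.09

-1.09


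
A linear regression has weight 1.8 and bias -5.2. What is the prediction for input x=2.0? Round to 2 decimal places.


y = 1.8 * 2.0 + (-5.2)
= 3.6 + (-5.2)
= -1.60

-1.60


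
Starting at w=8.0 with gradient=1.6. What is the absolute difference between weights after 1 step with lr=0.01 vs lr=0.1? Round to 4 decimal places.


With lr=0.01: w_new = 8.0 - 0.01 * 1.6 = 7.984
With lr=0.1: w_new = 8.0 - 0.1 * 1.6 = 7.84
Absolute difference = |7.984 - 7.84|
= 0.1440

0.1440


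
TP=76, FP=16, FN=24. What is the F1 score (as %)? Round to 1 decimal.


Precision = TP / (TP + FP) = 76 / 92 = 0.8261
Recall = TP / (TP + FN) = 76 / 100 = 0.76
F1 = 2 * P * R / (P + R)
= 2 * 0.8261 * 0.76 / (0.8261 + 0.76)
= 1.2557 / 1.5861
= 0.7917
As percentage: 79.2%

79.2


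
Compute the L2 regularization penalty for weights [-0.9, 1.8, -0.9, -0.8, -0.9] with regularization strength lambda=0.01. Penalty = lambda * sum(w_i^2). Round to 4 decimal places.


Squaring each weight:
(-0.9)^2 = 0.81
1.8^2 = 3.24
(-0.9)^2 = 0.81
(-0.8)^2 = 0.64
(-0.9)^2 = 0.81
Sum of squares = 6.31
Penalty = 0.01 * 6.31 = 0.0631

0.0631


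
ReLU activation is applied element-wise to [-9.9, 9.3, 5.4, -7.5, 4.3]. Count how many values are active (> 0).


ReLU(x) = max(0, x) for each element:
ReLU(-9.9) = 0
ReLU(9.3) = 9.3
ReLU(5.4) = 5.4
ReLU(-7.5) = 0
ReLU(4.3) = 4.3
Active neurons (>0): 3

3


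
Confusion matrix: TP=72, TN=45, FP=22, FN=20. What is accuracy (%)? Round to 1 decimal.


Accuracy = (TP + TN) / (TP + TN + FP + FN) * 100
= (72 + 45) / (72 + 45 + 22 + 20)
= 117 / 159
= 0.7358
= 73.6%

73.6


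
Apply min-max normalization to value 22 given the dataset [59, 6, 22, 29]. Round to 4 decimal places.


Min = 6, Max = 59
Range = 59 - 6 = 53
Scaled = (x - min) / (max - min)
= (22 - 6) / 53
= 16 / 53
= 0.3019

0.3019


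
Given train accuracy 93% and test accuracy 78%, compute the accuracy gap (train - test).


Gap = train_accuracy - test_accuracy
= 93 - 78
= 15%
This gap suggests the model is overfitting.

15


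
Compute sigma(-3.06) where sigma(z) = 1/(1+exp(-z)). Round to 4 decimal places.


sigmoid(z) = 1 / (1 + exp(-z))
exp(-(-3.06)) = exp(3.06) = 21.3276
1 + 21.3276 = 22.3276
1 / 22.3276 = 0.0448

0.0448


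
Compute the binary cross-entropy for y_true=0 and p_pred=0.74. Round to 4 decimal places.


For y=0: Loss = -log(1-p)
= -log(1 - 0.74)
= -log(0.26)
= -(-1.3471)
= 1.3471

1.3471


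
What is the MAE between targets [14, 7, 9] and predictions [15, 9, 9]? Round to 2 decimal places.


Absolute errors: [1, 2, 0]
Sum of absolute errors = 3
MAE = 3 / 3 = 1.00

1.00


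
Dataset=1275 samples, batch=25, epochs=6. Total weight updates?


Iterations per epoch = 1275 / 25 = 51
Total updates = iterations_per_epoch * epochs
= 51 * 6
= 306

306


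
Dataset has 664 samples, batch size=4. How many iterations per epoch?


Iterations per epoch = dataset_size / batch_size
= 664 / 4
= 166

166


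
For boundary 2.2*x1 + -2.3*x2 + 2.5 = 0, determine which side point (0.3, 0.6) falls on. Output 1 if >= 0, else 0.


Compute 2.2 * 0.3 + -2.3 * 0.6 + 2.5
= 0.66 + -1.38 + 2.5
= 1.78
Since 1.78 >= 0, the point is on the positive side.

1


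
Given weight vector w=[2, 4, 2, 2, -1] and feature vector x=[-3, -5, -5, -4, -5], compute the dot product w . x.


Element-wise products:
2 * -3 = -6
4 * -5 = -20
2 * -5 = -10
2 * -4 = -8
-1 * -5 = 5
Sum = -6 + -20 + -10 + -8 + 5
= -39

-39


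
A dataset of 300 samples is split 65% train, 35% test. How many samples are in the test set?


Train samples = 300 * 65% = 195
Test samples = 300 - 195
= 105

105


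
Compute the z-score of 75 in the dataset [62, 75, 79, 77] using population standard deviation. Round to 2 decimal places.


Mean = (62 + 75 + 79 + 77) / 4 = 73.25
Variance = sum((x_i - mean)^2) / n = 44.1875
Std = sqrt(44.1875) = 6.6474
Z = (x - mean) / std
= (75 - 73.25) / 6.6474
= 1.75 / 6.6474
= 0.26

0.26


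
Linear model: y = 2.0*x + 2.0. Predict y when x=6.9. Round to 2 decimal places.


y = 2.0 * 6.9 + (2.0)
= 13.8 + (2.0)
= 15.80

15.80


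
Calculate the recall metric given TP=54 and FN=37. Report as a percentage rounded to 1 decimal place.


Recall = TP / (TP + FN) * 100
= 54 / (54 + 37)
= 54 / 91
= 0.5934
= 59.3%

59.3


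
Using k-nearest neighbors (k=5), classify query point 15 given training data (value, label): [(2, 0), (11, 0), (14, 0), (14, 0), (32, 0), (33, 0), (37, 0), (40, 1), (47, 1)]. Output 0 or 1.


Distances from query 15:
Point 14 (class 0): distance = 1
Point 14 (class 0): distance = 1
Point 11 (class 0): distance = 4
Point 2 (class 0): distance = 13
Point 32 (class 0): distance = 17
K=5 nearest neighbors: classes = [0, 0, 0, 0, 0]
Votes for class 1: 0 / 5
Majority vote => class 0

0


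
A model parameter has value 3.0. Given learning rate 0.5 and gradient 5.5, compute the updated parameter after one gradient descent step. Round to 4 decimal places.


w_new = w_old - lr * gradient
= 3.0 - 0.5 * 5.5
= 3.0 - (2.75)
= 0.2500

0.2500


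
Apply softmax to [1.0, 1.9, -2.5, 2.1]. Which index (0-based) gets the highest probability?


Softmax is a monotonic transformation, so it preserves the argmax.
We need to find the index of the maximum logit.
Index 0: 1.0
Index 1: 1.9
Index 2: -2.5
Index 3: 2.1
Maximum logit = 2.1 at index 3

3


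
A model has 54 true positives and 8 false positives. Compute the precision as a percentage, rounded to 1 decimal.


Precision = TP / (TP + FP) * 100
= 54 / (54 + 8)
= 54 / 62
= 0.871
= 87.1%

87.1


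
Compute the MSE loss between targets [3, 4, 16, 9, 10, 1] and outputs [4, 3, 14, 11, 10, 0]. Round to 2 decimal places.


Differences: [-1, 1, 2, -2, 0, 1]
Squared errors: [1, 1, 4, 4, 0, 1]
Sum of squared errors = 11
MSE = 11 / 6 = 1.83

1.83


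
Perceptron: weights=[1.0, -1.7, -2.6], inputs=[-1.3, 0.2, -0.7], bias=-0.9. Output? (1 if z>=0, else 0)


z = w . x + b
= 1.0*-1.3 + -1.7*0.2 + -2.6*-0.7 + -0.9
= -1.3 + -0.34 + 1.82 + -0.9
= 0.18 + -0.9
= -0.72
Since z = -0.72 < 0, output = 0

0


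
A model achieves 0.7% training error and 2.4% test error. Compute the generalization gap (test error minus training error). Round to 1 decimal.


Generalization gap = test_error - train_error
= 2.4 - 0.7
= 1.7%
A small gap suggests good generalization.

1.7


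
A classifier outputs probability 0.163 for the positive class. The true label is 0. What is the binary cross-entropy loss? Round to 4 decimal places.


For y=0: Loss = -log(1-p)
= -log(1 - 0.163)
= -log(0.837)
= -(-0.1779)
= 0.1779

0.1779


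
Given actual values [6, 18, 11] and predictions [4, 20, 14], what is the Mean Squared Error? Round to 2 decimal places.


Differences: [2, -2, -3]
Squared errors: [4, 4, 9]
Sum of squared errors = 17
MSE = 17 / 3 = 5.67

5.67


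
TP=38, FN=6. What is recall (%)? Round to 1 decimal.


Recall = TP / (TP + FN) * 100
= 38 / (38 + 6)
= 38 / 44
= 0.8636
= 86.4%

86.4


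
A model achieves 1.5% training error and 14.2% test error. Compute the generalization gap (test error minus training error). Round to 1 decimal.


Generalization gap = test_error - train_error
= 14.2 - 1.5
= 12.7%
A large gap suggests overfitting.

12.7


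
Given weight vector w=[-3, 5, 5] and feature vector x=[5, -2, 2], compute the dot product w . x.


Element-wise products:
-3 * 5 = -15
5 * -2 = -10
5 * 2 = 10
Sum = -15 + -10 + 10
= -15

-15


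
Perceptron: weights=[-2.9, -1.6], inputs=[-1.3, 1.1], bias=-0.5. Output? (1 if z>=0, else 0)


z = w . x + b
= -2.9*-1.3 + -1.6*1.1 + -0.5
= 3.77 + -1.76 + -0.5
= 2.01 + -0.5
= 1.51
Since z = 1.51 >= 0, output = 1

1


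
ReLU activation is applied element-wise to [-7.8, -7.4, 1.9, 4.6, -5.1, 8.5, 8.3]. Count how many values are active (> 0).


ReLU(x) = max(0, x) for each element:
ReLU(-7.8) = 0
ReLU(-7.4) = 0
ReLU(1.9) = 1.9
ReLU(4.6) = 4.6
ReLU(-5.1) = 0
ReLU(8.5) = 8.5
ReLU(8.3) = 8.3
Active neurons (>0): 4

4


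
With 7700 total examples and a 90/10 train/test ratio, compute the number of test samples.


Train samples = 7700 * 90% = 6930
Test samples = 7700 - 6930
= 770

770


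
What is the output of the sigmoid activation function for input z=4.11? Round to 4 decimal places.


sigmoid(z) = 1 / (1 + exp(-z))
exp(-(4.11)) = exp(-4.11) = 0.0164
1 + 0.0164 = 1.0164
1 / 1.0164 = 0.9839

0.9839


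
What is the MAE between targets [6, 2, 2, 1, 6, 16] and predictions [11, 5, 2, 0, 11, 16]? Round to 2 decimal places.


Absolute errors: [5, 3, 0, 1, 5, 0]
Sum of absolute errors = 14
MAE = 14 / 6 = 2.33

2.33


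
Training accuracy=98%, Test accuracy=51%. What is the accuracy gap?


Gap = train_accuracy - test_accuracy
= 98 - 51
= 47%
This large gap strongly indicates overfitting.

47


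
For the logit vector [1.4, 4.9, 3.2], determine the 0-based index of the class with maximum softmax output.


Softmax is a monotonic transformation, so it preserves the argmax.
We need to find the index of the maximum logit.
Index 0: 1.4
Index 1: 4.9
Index 2: 3.2
Maximum logit = 4.9 at index 1

1


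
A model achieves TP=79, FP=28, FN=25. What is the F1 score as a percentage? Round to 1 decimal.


Precision = TP / (TP + FP) = 79 / 107 = 0.7383
Recall = TP / (TP + FN) = 79 / 104 = 0.7596
F1 = 2 * P * R / (P + R)
= 2 * 0.7383 * 0.7596 / (0.7383 + 0.7596)
= 1.1217 / 1.4979
= 0.7488
As percentage: 74.9%

74.9


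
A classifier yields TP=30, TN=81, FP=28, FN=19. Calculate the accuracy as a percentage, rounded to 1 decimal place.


Accuracy = (TP + TN) / (TP + TN + FP + FN) * 100
= (30 + 81) / (30 + 81 + 28 + 19)
= 111 / 158
= 0.7025
= 70.3%

70.3


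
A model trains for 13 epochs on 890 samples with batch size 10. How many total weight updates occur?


Iterations per epoch = 890 / 10 = 89
Total updates = iterations_per_epoch * epochs
= 89 * 13
= 1157

1157


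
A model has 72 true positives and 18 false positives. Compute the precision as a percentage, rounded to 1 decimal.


Precision = TP / (TP + FP) * 100
= 72 / (72 + 18)
= 72 / 90
= 0.8
= 80.0%

80.0


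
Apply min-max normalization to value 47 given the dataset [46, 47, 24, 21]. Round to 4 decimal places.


Min = 21, Max = 47
Range = 47 - 21 = 26
Scaled = (x - min) / (max - min)
= (47 - 21) / 26
= 26 / 26
= 1.0000

1.0000


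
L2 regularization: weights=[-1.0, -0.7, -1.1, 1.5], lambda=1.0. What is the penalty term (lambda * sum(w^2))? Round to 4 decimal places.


Squaring each weight:
(-1.0)^2 = 1.0
(-0.7)^2 = 0.49
(-1.1)^2 = 1.21
1.5^2 = 2.25
Sum of squares = 4.95
Penalty = 1.0 * 4.95 = 4.9500

4.9500


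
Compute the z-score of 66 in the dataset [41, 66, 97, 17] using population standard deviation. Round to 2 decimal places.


Mean = (41 + 66 + 97 + 17) / 4 = 55.25
Variance = sum((x_i - mean)^2) / n = 881.1875
Std = sqrt(881.1875) = 29.6848
Z = (x - mean) / std
= (66 - 55.25) / 29.6848
= 10.75 / 29.6848
= 0.36

0.36


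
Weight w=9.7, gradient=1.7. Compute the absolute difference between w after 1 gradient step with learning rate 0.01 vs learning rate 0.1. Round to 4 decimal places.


With lr=0.01: w_new = 9.7 - 0.01 * 1.7 = 9.683
With lr=0.1: w_new = 9.7 - 0.1 * 1.7 = 9.53
Absolute difference = |9.683 - 9.53|
= 0.1530

0.1530


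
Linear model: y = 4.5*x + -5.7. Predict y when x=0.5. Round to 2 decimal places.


y = 4.5 * 0.5 + (-5.7)
= 2.25 + (-5.7)
= -3.45

-3.45


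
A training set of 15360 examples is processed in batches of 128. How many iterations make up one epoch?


Iterations per epoch = dataset_size / batch_size
= 15360 / 128
= 120

120


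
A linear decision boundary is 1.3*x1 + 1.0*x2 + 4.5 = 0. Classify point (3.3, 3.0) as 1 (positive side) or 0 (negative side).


Compute 1.3 * 3.3 + 1.0 * 3.0 + 4.5
= 4.29 + 3.0 + 4.5
= 11.79
Since 11.79 >= 0, the point is on the positive side.

1


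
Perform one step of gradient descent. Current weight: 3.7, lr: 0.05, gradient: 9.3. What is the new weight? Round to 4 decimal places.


w_new = w_old - lr * gradient
= 3.7 - 0.05 * 9.3
= 3.7 - (0.465)
= 3.2350

3.2350


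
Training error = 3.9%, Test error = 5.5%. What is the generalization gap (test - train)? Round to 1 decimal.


Generalization gap = test_error - train_error
= 5.5 - 3.9
= 1.6%
A small gap suggests good generalization.

1.6


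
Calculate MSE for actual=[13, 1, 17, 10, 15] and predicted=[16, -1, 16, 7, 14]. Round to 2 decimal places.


Differences: [-3, 2, 1, 3, 1]
Squared errors: [9, 4, 1, 9, 1]
Sum of squared errors = 24
MSE = 24 / 5 = 4.80

4.80


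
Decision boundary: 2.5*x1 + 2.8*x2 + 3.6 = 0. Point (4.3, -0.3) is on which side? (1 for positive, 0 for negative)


Compute 2.5 * 4.3 + 2.8 * -0.3 + 3.6
= 10.75 + -0.84 + 3.6
= 13.51
Since 13.51 >= 0, the point is on the positive side.

1


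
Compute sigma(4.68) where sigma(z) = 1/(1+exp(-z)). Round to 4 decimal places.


sigmoid(z) = 1 / (1 + exp(-z))
exp(-(4.68)) = exp(-4.68) = 0.0093
1 + 0.0093 = 1.0093
1 / 1.0093 = 0.9908

0.9908


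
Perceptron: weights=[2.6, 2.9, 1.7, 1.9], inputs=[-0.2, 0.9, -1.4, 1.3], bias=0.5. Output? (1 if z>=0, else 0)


z = w . x + b
= 2.6*-0.2 + 2.9*0.9 + 1.7*-1.4 + 1.9*1.3 + 0.5
= -0.52 + 2.61 + -2.38 + 2.47 + 0.5
= 2.18 + 0.5
= 2.68
Since z = 2.68 >= 0, output = 1

1


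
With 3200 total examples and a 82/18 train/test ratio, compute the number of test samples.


Train samples = 3200 * 82% = 2624
Test samples = 3200 - 2624
= 576

576


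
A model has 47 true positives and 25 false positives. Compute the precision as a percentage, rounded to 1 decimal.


Precision = TP / (TP + FP) * 100
= 47 / (47 + 25)
= 47 / 72
= 0.6528
= 65.3%

65.3


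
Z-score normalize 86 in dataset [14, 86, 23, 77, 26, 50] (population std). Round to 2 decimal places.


Mean = (14 + 86 + 23 + 77 + 26 + 50) / 6 = 46.0
Variance = sum((x_i - mean)^2) / n = 755.0
Std = sqrt(755.0) = 27.4773
Z = (x - mean) / std
= (86 - 46.0) / 27.4773
= 40.0 / 27.4773
= 1.46

1.46


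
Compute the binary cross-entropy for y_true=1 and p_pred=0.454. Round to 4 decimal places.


For y=1: Loss = -log(p)
= -log(0.454)
= -(-0.7897)
= 0.7897

0.7897


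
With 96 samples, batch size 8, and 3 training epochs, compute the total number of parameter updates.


Iterations per epoch = 96 / 8 = 12
Total updates = iterations_per_epoch * epochs
= 12 * 3
= 36

36


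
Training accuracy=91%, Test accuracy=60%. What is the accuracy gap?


Gap = train_accuracy - test_accuracy
= 91 - 60
= 31%
This large gap strongly indicates overfitting.

31


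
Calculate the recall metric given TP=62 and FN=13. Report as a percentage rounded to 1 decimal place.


Recall = TP / (TP + FN) * 100
= 62 / (62 + 13)
= 62 / 75
= 0.8267
= 82.7%

82.7


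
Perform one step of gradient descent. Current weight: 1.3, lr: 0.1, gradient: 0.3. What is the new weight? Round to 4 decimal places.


w_new = w_old - lr * gradient
= 1.3 - 0.1 * 0.3
= 1.3 - (0.03)
= 1.2700

1.2700


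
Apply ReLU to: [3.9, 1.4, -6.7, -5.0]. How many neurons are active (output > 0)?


ReLU(x) = max(0, x) for each element:
ReLU(3.9) = 3.9
ReLU(1.4) = 1.4
ReLU(-6.7) = 0
ReLU(-5.0) = 0
Active neurons (>0): 2

2


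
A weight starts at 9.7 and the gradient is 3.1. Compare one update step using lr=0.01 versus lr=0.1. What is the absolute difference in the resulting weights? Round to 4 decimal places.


With lr=0.01: w_new = 9.7 - 0.01 * 3.1 = 9.669
With lr=0.1: w_new = 9.7 - 0.1 * 3.1 = 9.39
Absolute difference = |9.669 - 9.39|
= 0.2790

0.2790


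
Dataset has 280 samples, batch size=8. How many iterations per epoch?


Iterations per epoch = dataset_size / batch_size
= 280 / 8
= 35

35


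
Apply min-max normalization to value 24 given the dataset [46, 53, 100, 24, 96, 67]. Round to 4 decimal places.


Min = 24, Max = 100
Range = 100 - 24 = 76
Scaled = (x - min) / (max - min)
= (24 - 24) / 76
= 0 / 76
= 0.0000

0.0000


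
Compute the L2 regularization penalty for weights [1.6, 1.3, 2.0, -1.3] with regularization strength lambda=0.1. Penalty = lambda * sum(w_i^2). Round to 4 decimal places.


Squaring each weight:
1.6^2 = 2.56
1.3^2 = 1.69
2.0^2 = 4.0
(-1.3)^2 = 1.69
Sum of squares = 9.94
Penalty = 0.1 * 9.94 = 0.9940

0.9940


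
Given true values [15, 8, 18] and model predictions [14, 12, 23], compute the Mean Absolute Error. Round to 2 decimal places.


Absolute errors: [1, 4, 5]
Sum of absolute errors = 10
MAE = 10 / 3 = 3.33

3.33


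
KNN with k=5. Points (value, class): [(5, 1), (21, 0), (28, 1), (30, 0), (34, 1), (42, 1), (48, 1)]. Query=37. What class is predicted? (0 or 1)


Distances from query 37:
Point 34 (class 1): distance = 3
Point 42 (class 1): distance = 5
Point 30 (class 0): distance = 7
Point 28 (class 1): distance = 9
Point 48 (class 1): distance = 11
K=5 nearest neighbors: classes = [1, 1, 0, 1, 1]
Votes for class 1: 4 / 5
Majority vote => class 1

1


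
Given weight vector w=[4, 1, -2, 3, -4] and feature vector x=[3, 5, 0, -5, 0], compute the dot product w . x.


Element-wise products:
4 * 3 = 12
1 * 5 = 5
-2 * 0 = 0
3 * -5 = -15
-4 * 0 = 0
Sum = 12 + 5 + 0 + -15 + 0
= 2

2


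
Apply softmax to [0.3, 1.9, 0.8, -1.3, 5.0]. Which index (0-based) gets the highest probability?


Softmax is a monotonic transformation, so it preserves the argmax.
We need to find the index of the maximum logit.
Index 0: 0.3
Index 1: 1.9
Index 2: 0.8
Index 3: -1.3
Index 4: 5.0
Maximum logit = 5.0 at index 4

4


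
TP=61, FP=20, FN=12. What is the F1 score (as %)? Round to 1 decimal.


Precision = TP / (TP + FP) = 61 / 81 = 0.7531
Recall = TP / (TP + FN) = 61 / 73 = 0.8356
F1 = 2 * P * R / (P + R)
= 2 * 0.7531 * 0.8356 / (0.7531 + 0.8356)
= 1.2586 / 1.5887
= 0.7922
As percentage: 79.2%

79.2


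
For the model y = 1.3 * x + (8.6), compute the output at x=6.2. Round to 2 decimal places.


y = 1.3 * 6.2 + (8.6)
= 8.06 + (8.6)
= 16.66

16.66


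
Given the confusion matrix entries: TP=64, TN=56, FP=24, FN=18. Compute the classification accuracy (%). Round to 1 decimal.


Accuracy = (TP + TN) / (TP + TN + FP + FN) * 100
= (64 + 56) / (64 + 56 + 24 + 18)
= 120 / 162
= 0.7407
= 74.1%

74.1


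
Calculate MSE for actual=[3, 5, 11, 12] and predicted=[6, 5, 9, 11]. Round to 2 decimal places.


Differences: [-3, 0, 2, 1]
Squared errors: [9, 0, 4, 1]
Sum of squared errors = 14
MSE = 14 / 4 = 3.50

3.50


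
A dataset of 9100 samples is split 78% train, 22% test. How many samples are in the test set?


Train samples = 9100 * 78% = 7098
Test samples = 9100 - 7098
= 2002

2002


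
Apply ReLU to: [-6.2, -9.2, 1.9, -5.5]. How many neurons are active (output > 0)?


ReLU(x) = max(0, x) for each element:
ReLU(-6.2) = 0
ReLU(-9.2) = 0
ReLU(1.9) = 1.9
ReLU(-5.5) = 0
Active neurons (>0): 1

1


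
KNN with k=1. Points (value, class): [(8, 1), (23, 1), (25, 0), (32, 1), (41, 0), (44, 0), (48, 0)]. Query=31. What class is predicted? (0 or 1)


Distances from query 31:
Point 32 (class 1): distance = 1
K=1 nearest neighbors: classes = [1]
Votes for class 1: 1 / 1
Majority vote => class 1

1


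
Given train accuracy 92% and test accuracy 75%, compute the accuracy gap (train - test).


Gap = train_accuracy - test_accuracy
= 92 - 75
= 17%
This gap suggests the model is overfitting.

17


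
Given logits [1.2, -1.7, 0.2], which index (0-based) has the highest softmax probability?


Softmax is a monotonic transformation, so it preserves the argmax.
We need to find the index of the maximum logit.
Index 0: 1.2
Index 1: -1.7
Index 2: 0.2
Maximum logit = 1.2 at index 0

0


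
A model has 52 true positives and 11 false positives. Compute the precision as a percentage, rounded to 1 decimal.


Precision = TP / (TP + FP) * 100
= 52 / (52 + 11)
= 52 / 63
= 0.8254
= 82.5%

82.5


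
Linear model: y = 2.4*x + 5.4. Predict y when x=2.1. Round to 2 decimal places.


y = 2.4 * 2.1 + (5.4)
= 5.04 + (5.4)
= 10.44

10.44


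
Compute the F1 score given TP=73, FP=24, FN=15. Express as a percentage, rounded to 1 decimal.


Precision = TP / (TP + FP) = 73 / 97 = 0.7526
Recall = TP / (TP + FN) = 73 / 88 = 0.8295
F1 = 2 * P * R / (P + R)
= 2 * 0.7526 * 0.8295 / (0.7526 + 0.8295)
= 1.2486 / 1.5821
= 0.7892
As percentage: 78.9%

78.9


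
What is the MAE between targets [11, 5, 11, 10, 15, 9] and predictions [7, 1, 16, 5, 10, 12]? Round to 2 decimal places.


Absolute errors: [4, 4, 5, 5, 5, 3]
Sum of absolute errors = 26
MAE = 26 / 6 = 4.33

4.33


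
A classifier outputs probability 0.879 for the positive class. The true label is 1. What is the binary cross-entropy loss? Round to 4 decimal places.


For y=1: Loss = -log(p)
= -log(0.879)
= -(-0.129)
= 0.1290

0.1290


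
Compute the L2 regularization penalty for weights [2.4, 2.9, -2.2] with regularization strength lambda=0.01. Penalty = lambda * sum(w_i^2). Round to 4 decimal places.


Squaring each weight:
2.4^2 = 5.76
2.9^2 = 8.41
(-2.2)^2 = 4.84
Sum of squares = 19.01
Penalty = 0.01 * 19.01 = 0.1901

0.1901


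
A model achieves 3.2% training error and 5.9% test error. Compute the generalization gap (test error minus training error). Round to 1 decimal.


Generalization gap = test_error - train_error
= 5.9 - 3.2
= 2.7%
A moderate gap.

2.7


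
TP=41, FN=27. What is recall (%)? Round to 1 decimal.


Recall = TP / (TP + FN) * 100
= 41 / (41 + 27)
= 41 / 68
= 0.6029
= 60.3%

60.3


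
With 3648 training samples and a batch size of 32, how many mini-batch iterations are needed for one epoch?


Iterations per epoch = dataset_size / batch_size
= 3648 / 32
= 114

114


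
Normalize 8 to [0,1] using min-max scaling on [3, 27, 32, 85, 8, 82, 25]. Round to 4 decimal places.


Min = 3, Max = 85
Range = 85 - 3 = 82
Scaled = (x - min) / (max - min)
= (8 - 3) / 82
= 5 / 82
= 0.0610

0.0610


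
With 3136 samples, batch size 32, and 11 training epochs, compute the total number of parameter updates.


Iterations per epoch = 3136 / 32 = 98
Total updates = iterations_per_epoch * epochs
= 98 * 11
= 1078

1078


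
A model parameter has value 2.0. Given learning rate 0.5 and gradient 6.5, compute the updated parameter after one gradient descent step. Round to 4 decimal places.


w_new = w_old - lr * gradient
= 2.0 - 0.5 * 6.5
= 2.0 - (3.25)
= -1.2500

-1.2500


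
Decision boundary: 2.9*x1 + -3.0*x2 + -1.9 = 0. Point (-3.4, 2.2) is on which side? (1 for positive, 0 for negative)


Compute 2.9 * -3.4 + -3.0 * 2.2 + -1.9
= -9.86 + -6.6 + -1.9
= -18.36
Since -18.36 < 0, the point is on the negative side.

0


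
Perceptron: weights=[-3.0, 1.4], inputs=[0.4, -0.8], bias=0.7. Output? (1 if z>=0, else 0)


z = w . x + b
= -3.0*0.4 + 1.4*-0.8 + 0.7
= -1.2 + -1.12 + 0.7
= -2.32 + 0.7
= -1.62
Since z = -1.62 < 0, output = 0

0


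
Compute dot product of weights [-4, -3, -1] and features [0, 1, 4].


Element-wise products:
-4 * 0 = 0
-3 * 1 = -3
-1 * 4 = -4
Sum = 0 + -3 + -4
= -7

-7


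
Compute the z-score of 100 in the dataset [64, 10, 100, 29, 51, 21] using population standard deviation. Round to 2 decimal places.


Mean = (64 + 10 + 100 + 29 + 51 + 21) / 6 = 45.8333
Variance = sum((x_i - mean)^2) / n = 912.4722
Std = sqrt(912.4722) = 30.2072
Z = (x - mean) / std
= (100 - 45.8333) / 30.2072
= 54.1667 / 30.2072
= 1.79

1.79


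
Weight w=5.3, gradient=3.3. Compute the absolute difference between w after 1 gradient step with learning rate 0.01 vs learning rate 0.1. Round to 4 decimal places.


With lr=0.01: w_new = 5.3 - 0.01 * 3.3 = 5.267
With lr=0.1: w_new = 5.3 - 0.1 * 3.3 = 4.97
Absolute difference = |5.267 - 4.97|
= 0.2970

0.2970
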